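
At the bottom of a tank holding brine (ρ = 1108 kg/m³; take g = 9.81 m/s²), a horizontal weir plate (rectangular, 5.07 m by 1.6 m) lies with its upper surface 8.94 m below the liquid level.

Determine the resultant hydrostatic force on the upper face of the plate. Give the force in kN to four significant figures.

γ = ρg = 1108 × 9.81 / 1000 = 10.86948 kN/m³.
The plate is horizontal, so pressure is uniform at p = γ·h = 10.86948 × 8.94 = 97.1732 kN/m².
A = 5.07 × 1.6 = 8.112 m².
F = p·A = 97.1732 × 8.112 = 788.269 kN.

F ≈ 788.3 kN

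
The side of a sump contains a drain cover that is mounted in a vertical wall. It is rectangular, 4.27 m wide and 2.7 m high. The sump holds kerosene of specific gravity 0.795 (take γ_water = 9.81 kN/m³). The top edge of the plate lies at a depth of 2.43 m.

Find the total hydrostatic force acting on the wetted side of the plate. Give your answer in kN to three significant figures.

γ = 0.795 × 9.81 = 7.79895 kN/m³.
The centroid lies 2.7/2 = 1.35 m below the top edge, so the centroid depth is h_c = 2.43 + 1.35 = 3.78 m.
A = 4.27 × 2.7 = 11.529 m².
Resultant F = γ·h_c·A = 7.79895 × 3.78 × 11.529 = 339.875 kN.

F ≈ 340 kN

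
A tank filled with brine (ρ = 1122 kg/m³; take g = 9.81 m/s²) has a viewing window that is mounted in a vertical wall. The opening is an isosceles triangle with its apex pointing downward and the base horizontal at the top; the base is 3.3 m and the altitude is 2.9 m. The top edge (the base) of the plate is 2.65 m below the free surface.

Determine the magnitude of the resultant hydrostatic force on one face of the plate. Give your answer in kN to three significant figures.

F ≈ 190 kN

γ = ρg = 1122 × 9.81 / 1000 = 11.00682 kN/m³.
With the apex down, the centroid sits h/3 = 2.9/3 = 0.966667 m below the base (the top edge), so the centroid depth is h_c = 2.65 + 0.966667 = 3.61667 m.
A = ½ × 3.3 × 2.9 = 4.785 m².
Resultant F = γ·h_c·A = 11.00682 × 3.61667 × 4.785 = 190.481 kN.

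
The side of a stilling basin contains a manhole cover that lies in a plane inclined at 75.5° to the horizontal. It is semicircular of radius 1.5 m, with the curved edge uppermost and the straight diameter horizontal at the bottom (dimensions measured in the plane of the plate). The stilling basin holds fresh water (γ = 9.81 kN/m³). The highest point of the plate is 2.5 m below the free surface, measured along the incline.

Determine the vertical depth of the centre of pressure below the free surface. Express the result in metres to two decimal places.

γ = 9.81 kN/m³.
Let θ = 75.5° be the plate's angle to the horizontal; measure y along the incline from where the plane meets the free surface. Vertical depth h = y·sinθ with sinθ = 0.968148.
The centroid lies 4r/(3π) = 0.63662 m above the diameter, so r − 4r/(3π) = 1.5 − 0.63662 = 0.86338 m below the topmost point, so y_c = 2.5 + 0.86338 = 3.36338 m and h_c = 3.36338 × 0.968148 = 3.25625 m.
A = πr²/2 = π × 1.5²/2 = 3.53429 m².
Resultant F = γ·h_c·A = 9.81 × 3.25625 × 3.53429 = 112.899 kN.
I_c = (π/8 − 8/(9π))·r⁴ = 0.109757 × 1.5⁴ = 0.555645 m⁴.
Centre of pressure: y_p = y_c + I_c/(y_c·A) = 3.36338 + 0.555645/(3.36338 × 3.53429) = 3.36338 + 0.0467433 = 3.41012 m along the plane.
Vertically, h_p = y_p·sinθ = 3.41012 × 0.968148 = 3.3015 m.

h_p = 3.30 m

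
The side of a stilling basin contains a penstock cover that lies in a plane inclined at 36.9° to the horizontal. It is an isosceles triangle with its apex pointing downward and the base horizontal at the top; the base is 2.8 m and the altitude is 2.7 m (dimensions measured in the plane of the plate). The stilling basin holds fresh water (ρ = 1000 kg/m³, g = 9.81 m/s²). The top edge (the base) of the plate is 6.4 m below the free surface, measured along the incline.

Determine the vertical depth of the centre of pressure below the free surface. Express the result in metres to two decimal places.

γ = ρg = 1000 × 9.81 = 9810 N/m³ = 9.81 kN/m³.
Let θ = 36.9° be the plate's angle to the horizontal; measure y along the incline from where the plane meets the free surface. Vertical depth h = y·sinθ with sinθ = 0.600420.
With the apex down, the centroid sits h/3 = 2.7/3 = 0.9 m below the base (the top edge), so y_c = 6.4 + 0.9 = 7.3 m and h_c = 7.3 × 0.600420 = 4.38307 m.
A = ½ × 2.8 × 2.7 = 3.78 m².
Resultant F = γ·h_c·A = 9.81 × 4.38307 × 3.78 = 162.532 kN.
I_c = b·h³/36 = 2.8 × 2.7³/36 = 1.5309 m⁴.
Centre of pressure: y_p = y_c + I_c/(y_c·A) = 7.3 + 1.5309/(7.3 × 3.78) = 7.3 + 0.0554795 = 7.35548 m along the plane.
Vertically, h_p = y_p·sinθ = 7.35548 × 0.600420 = 4.41638 m.

h_p = 4.42 m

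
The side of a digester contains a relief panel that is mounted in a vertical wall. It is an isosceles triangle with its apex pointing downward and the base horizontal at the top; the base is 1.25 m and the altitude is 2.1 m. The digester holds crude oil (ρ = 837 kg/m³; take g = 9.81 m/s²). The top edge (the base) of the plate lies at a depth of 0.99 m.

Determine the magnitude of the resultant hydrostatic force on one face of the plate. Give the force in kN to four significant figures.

γ = ρg = 837 × 9.81 / 1000 = 8.21097 kN/m³.
With the apex down, the centroid sits h/3 = 2.1/3 = 0.7 m below the base (the top edge), so the centroid depth is h_c = 0.99 + 0.7 = 1.69 m.
A = ½ × 1.25 × 2.1 = 1.3125 m².
Resultant F = γ·h_c·A = 8.21097 × 1.69 × 1.3125 = 18.213 kN.

F ≈ 18.21 kN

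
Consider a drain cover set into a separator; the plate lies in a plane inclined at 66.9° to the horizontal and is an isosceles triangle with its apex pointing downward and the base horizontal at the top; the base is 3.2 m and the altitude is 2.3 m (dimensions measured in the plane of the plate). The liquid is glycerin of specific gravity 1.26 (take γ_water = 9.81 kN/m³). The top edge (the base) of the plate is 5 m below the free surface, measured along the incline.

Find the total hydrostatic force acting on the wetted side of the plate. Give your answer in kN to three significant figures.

γ = 1.26 × 9.81 = 12.3606 kN/m³.
Let θ = 66.9° be the plate's angle to the horizontal; measure y along the incline from where the plane meets the free surface. Vertical depth h = y·sinθ with sinθ = 0.919821.
With the apex down, the centroid sits h/3 = 2.3/3 = 0.766667 m below the base (the top edge), so y_c = 5 + 0.766667 = 5.76667 m and h_c = 5.76667 × 0.919821 = 5.3043 m.
A = ½ × 3.2 × 2.3 = 3.68 m².
Resultant F = γ·h_c·A = 12.3606 × 5.3043 × 3.68 = 241.277 kN.

F ≈ 241 kN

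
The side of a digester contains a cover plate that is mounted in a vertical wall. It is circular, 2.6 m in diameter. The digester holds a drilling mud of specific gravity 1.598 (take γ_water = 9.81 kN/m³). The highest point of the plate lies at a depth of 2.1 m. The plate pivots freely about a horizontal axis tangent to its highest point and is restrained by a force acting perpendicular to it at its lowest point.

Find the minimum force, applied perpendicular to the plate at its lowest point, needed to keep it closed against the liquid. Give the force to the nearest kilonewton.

P ≈ 155 kN

γ = 1.598 × 9.81 = 15.67638 kN/m³.
The centroid is at the centre, 1.3 m below the top of the plate, so the centroid depth is h_c = 2.1 + 1.3 = 3.4 m.
A = π(1.3)² = 5.30929 m².
Resultant F = γ·h_c·A = 15.67638 × 3.4 × 5.30929 = 282.984 kN.
I_c = πr⁴/4 = π × 1.3⁴/4 = 2.24318 m⁴.
Centre of pressure: y_p = y_c + I_c/(y_c·A) = 3.4 + 2.24318/(3.4 × 5.30929) = 3.4 + 0.124265 = 3.52426 m along the plane.
The resultant acts 1.3 + 0.124265 = 1.42427 m (along the plate) below the hinge at the top edge, so the moment about the hinge is M = F × 1.42427 = 282.984 × 1.42427 = 403.046 kN·m.
A normal force at the bottom, 2.6 m from the hinge, must supply this moment: P = 403.046/2.6 = 155.018 kN.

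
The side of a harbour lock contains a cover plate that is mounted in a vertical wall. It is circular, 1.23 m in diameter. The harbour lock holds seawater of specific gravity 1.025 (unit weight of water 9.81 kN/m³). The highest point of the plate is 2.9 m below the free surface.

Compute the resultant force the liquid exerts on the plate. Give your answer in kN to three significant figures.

F ≈ 42.0 kN

γ = 1.025 × 9.81 = 10.05525 kN/m³.
The centroid is at the centre, 0.615 m below the top of the plate, so the centroid depth is h_c = 2.9 + 0.615 = 3.515 m.
A = π(0.615)² = 1.18823 m².
Resultant F = γ·h_c·A = 10.05525 × 3.515 × 1.18823 = 41.997 kN.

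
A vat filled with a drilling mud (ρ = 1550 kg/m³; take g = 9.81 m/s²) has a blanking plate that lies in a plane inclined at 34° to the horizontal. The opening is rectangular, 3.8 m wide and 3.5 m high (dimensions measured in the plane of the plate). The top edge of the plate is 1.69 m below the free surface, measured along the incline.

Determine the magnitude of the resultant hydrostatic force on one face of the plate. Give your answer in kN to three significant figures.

F ≈ 389 kN

γ = ρg = 1550 × 9.81 / 1000 = 15.2055 kN/m³.
Let θ = 34° be the plate's angle to the horizontal; measure y along the incline from where the plane meets the free surface. Vertical depth h = y·sinθ with sinθ = 0.559193.
The centroid lies 3.5/2 = 1.75 m below the top edge, so y_c = 1.69 + 1.75 = 3.44 m and h_c = 3.44 × 0.559193 = 1.92362 m.
A = 3.8 × 3.5 = 13.3 m².
Resultant F = γ·h_c·A = 15.2055 × 1.92362 × 13.3 = 389.02 kN.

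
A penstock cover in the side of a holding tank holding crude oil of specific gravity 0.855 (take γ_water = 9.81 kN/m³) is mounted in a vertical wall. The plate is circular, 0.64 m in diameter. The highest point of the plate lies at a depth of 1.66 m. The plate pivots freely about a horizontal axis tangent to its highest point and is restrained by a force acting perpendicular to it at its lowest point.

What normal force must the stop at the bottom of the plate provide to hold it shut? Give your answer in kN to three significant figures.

γ = 0.855 × 9.81 = 8.38755 kN/m³.
The centroid is at the centre, 0.32 m below the top of the plate, so the centroid depth is h_c = 1.66 + 0.32 = 1.98 m.
A = π(0.32)² = 0.321699 m².
Resultant F = γ·h_c·A = 8.38755 × 1.98 × 0.321699 = 5.34257 kN.
I_c = πr⁴/4 = π × 0.32⁴/4 = 0.0082355 m⁴.
Centre of pressure: y_p = y_c + I_c/(y_c·A) = 1.98 + 0.0082355/(1.98 × 0.321699) = 1.98 + 0.0129293 = 1.99293 m along the plane.
The resultant acts 0.32 + 0.0129293 = 0.332929 m (along the plate) below the hinge at the top edge, so the moment about the hinge is M = F × 0.332929 = 5.34257 × 0.332929 = 1.7787 kN·m.
A normal force at the bottom, 0.64 m from the hinge, must supply this moment: P = 1.7787/0.64 = 2.77922 kN.

P ≈ 2.78 kN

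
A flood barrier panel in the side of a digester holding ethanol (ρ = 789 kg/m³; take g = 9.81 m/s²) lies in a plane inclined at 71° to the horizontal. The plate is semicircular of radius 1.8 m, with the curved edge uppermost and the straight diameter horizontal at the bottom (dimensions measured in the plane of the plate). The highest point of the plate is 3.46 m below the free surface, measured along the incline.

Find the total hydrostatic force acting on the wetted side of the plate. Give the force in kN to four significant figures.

γ = ρg = 789 × 9.81 / 1000 = 7.74009 kN/m³.
Let θ = 71° be the plate's angle to the horizontal; measure y along the incline from where the plane meets the free surface. Vertical depth h = y·sinθ with sinθ = 0.945519.
The centroid lies 4r/(3π) = 0.763944 m above the diameter, so r − 4r/(3π) = 1.8 − 0.763944 = 1.03606 m below the topmost point, so y_c = 3.46 + 1.03606 = 4.49606 m and h_c = 4.49606 × 0.945519 = 4.25111 m.
A = πr²/2 = π × 1.8²/2 = 5.08938 m².
Resultant F = γ·h_c·A = 7.74009 × 4.25111 × 5.08938 = 167.461 kN.

F ≈ 167.5 kN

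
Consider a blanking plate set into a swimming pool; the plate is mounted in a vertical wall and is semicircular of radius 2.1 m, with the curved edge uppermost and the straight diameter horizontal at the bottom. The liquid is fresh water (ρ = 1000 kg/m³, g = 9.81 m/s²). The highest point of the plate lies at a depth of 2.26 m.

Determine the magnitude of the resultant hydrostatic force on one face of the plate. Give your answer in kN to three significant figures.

F ≈ 236 kN

γ = ρg = 1000 × 9.81 = 9810 N/m³ = 9.81 kN/m³.
The centroid lies 4r/(3π) = 0.891268 m above the diameter, so r − 4r/(3π) = 2.1 − 0.891268 = 1.20873 m below the topmost point, so the centroid depth is h_c = 2.26 + 1.20873 = 3.46873 m.
A = πr²/2 = π × 2.1²/2 = 6.92721 m².
Resultant F = γ·h_c·A = 9.81 × 3.46873 × 6.92721 = 235.721 kN.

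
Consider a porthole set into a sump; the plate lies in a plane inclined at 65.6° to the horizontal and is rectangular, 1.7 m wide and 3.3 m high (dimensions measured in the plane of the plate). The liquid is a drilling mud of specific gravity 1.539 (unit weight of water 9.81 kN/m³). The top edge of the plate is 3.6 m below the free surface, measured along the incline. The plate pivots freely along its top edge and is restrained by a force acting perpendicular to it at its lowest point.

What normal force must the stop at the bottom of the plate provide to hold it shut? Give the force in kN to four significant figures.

P ≈ 223.7 kN

γ = 1.539 × 9.81 = 15.09759 kN/m³.
Let θ = 65.6° be the plate's angle to the horizontal; measure y along the incline from where the plane meets the free surface. Vertical depth h = y·sinθ with sinθ = 0.910684.
The centroid lies 3.3/2 = 1.65 m below the top edge, so y_c = 3.6 + 1.65 = 5.25 m and h_c = 5.25 × 0.910684 = 4.78109 m.
A = 1.7 × 3.3 = 5.61 m².
Resultant F = γ·h_c·A = 15.09759 × 4.78109 × 5.61 = 404.946 kN.
I_c = b·h³/12 = 1.7 × 3.3³/12 = 5.09107 m⁴.
Centre of pressure: y_p = y_c + I_c/(y_c·A) = 5.25 + 5.09107/(5.25 × 5.61) = 5.25 + 0.172857 = 5.42286 m along the plane.
The resultant acts 1.65 + 0.172857 = 1.82286 m (along the plate) below the hinge at the top edge, so the moment about the hinge is M = F × 1.82286 = 404.946 × 1.82286 = 738.16 kN·m.
A normal force at the bottom, 3.3 m from the hinge, must supply this moment: P = 738.16/3.3 = 223.685 kN.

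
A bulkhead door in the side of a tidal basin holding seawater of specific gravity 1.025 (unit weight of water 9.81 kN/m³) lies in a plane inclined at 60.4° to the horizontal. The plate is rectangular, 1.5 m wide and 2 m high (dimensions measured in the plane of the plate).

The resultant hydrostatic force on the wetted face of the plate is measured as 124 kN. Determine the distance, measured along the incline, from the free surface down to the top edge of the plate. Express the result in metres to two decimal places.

y_top ≈ 3.73 m

γ = 1.025 × 9.81 = 10.05525 kN/m³.
A = 1.5 × 2 = 3 m².
From F = γ·h_c·A, the centroid depth is h_c = 124/(10.05525 × 3) = 4.11062 m.
Let θ = 60.4° be the plate's angle to the horizontal; measure y along the incline from where the plane meets the free surface. Vertical depth h = y·sinθ with sinθ = 0.869495.
Along the incline, y_c = h_c/sinθ = 4.11062/0.869495 = 4.72759 m.
The centroid lies 2/2 = 1 m below the top edge, so the top edge sits at y_top = 4.72759 − 1 = 3.72759 m along the incline.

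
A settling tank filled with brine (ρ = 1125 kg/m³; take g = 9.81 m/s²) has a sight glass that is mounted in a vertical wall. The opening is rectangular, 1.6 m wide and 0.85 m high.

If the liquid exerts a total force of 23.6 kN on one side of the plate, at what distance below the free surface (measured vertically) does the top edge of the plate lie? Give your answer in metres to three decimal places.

γ = ρg = 1125 × 9.81 / 1000 = 11.03625 kN/m³.
A = 1.6 × 0.85 = 1.36 m².
From F = γ·h_c·A, the centroid depth is h_c = 23.6/(11.03625 × 1.36) = 1.57236 m.
The centroid lies 0.85/2 = 0.425 m below the top edge, so the top edge sits at h_top = 1.57236 − 0.425 = 1.14736 m below the surface.

d_top ≈ 1.147 m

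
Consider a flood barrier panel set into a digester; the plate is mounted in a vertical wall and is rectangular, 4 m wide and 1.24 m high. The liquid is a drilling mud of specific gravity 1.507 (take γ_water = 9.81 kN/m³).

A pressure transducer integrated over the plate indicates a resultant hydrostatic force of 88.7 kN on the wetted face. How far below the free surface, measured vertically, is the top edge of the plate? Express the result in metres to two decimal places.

γ = 1.507 × 9.81 = 14.78367 kN/m³.
A = 4 × 1.24 = 4.96 m².
From F = γ·h_c·A, the centroid depth is h_c = 88.7/(14.78367 × 4.96) = 1.20965 m.
The centroid lies 1.24/2 = 0.62 m below the top edge, so the top edge sits at h_top = 1.20965 − 0.62 = 0.58965 m below the surface.

d_top ≈ 0.59 m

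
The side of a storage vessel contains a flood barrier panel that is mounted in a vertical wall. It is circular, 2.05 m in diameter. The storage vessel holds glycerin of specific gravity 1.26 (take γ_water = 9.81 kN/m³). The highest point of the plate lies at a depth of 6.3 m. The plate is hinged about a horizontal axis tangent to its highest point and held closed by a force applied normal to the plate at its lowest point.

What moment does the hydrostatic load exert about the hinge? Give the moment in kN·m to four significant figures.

M ≈ 317.0 kN·m

γ = 1.26 × 9.81 = 12.3606 kN/m³.
The centroid is at the centre, 1.025 m below the top of the plate, so the centroid depth is h_c = 6.3 + 1.025 = 7.325 m.
A = π(1.025)² = 3.30064 m².
Resultant F = γ·h_c·A = 12.3606 × 7.325 × 3.30064 = 298.845 kN.
I_c = πr⁴/4 = π × 1.025⁴/4 = 0.866933 m⁴.
Centre of pressure: y_p = y_c + I_c/(y_c·A) = 7.325 + 0.866933/(7.325 × 3.30064) = 7.325 + 0.0358575 = 7.36086 m along the plane.
The resultant acts 1.025 + 0.0358575 = 1.06086 m (along the plate) below the hinge at the top edge, so the moment about the hinge is M = F × 1.06086 = 298.845 × 1.06086 = 317.033 kN·m.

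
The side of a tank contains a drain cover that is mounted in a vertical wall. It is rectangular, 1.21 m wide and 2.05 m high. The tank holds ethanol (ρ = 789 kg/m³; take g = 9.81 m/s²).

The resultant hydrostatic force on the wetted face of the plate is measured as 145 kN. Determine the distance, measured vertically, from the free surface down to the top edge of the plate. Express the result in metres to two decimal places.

d_top ≈ 6.53 m

γ = ρg = 789 × 9.81 / 1000 = 7.74009 kN/m³.
A = 1.21 × 2.05 = 2.4805 m².
From F = γ·h_c·A, the centroid depth is h_c = 145/(7.74009 × 2.4805) = 7.55236 m.
The centroid lies 2.05/2 = 1.025 m below the top edge, so the top edge sits at h_top = 7.55236 − 1.025 = 6.52736 m below the surface.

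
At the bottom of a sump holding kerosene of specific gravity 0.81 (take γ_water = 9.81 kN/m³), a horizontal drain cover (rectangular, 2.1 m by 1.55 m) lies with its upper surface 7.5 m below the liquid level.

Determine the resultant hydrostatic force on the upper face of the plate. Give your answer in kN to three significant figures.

F ≈ 194 kN

γ = 0.81 × 9.81 = 7.9461 kN/m³.
The plate is horizontal, so pressure is uniform at p = γ·h = 7.9461 × 7.5 = 59.5958 kN/m².
A = 2.1 × 1.55 = 3.255 m².
F = p·A = 59.5958 × 3.255 = 193.984 kN.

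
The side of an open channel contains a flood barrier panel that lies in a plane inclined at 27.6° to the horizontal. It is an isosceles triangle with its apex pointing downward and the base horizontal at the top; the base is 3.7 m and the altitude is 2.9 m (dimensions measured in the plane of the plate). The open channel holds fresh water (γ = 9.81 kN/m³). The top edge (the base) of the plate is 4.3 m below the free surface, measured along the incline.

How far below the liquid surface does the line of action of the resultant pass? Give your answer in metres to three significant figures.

γ = 9.81 kN/m³.
Let θ = 27.6° be the plate's angle to the horizontal; measure y along the incline from where the plane meets the free surface. Vertical depth h = y·sinθ with sinθ = 0.463296.
With the apex down, the centroid sits h/3 = 2.9/3 = 0.966667 m below the base (the top edge), so y_c = 4.3 + 0.966667 = 5.26667 m and h_c = 5.26667 × 0.463296 = 2.44003 m.
A = ½ × 3.7 × 2.9 = 5.365 m².
Resultant F = γ·h_c·A = 9.81 × 2.44003 × 5.365 = 128.42 kN.
I_c = b·h³/36 = 3.7 × 2.9³/36 = 2.50665 m⁴.
Centre of pressure: y_p = y_c + I_c/(y_c·A) = 5.26667 + 2.50665/(5.26667 × 5.365) = 5.26667 + 0.0887131 = 5.35538 m along the plane.
Vertically, h_p = y_p·sinθ = 5.35538 × 0.463296 = 2.48113 m.

h_p = 2.48 m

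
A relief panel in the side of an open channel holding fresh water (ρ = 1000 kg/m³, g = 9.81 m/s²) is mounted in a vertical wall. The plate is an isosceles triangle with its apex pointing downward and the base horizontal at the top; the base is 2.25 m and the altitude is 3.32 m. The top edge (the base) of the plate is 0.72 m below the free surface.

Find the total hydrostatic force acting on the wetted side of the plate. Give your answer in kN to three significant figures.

γ = ρg = 1000 × 9.81 = 9810 N/m³ = 9.81 kN/m³.
With the apex down, the centroid sits h/3 = 3.32/3 = 1.10667 m below the base (the top edge), so the centroid depth is h_c = 0.72 + 1.10667 = 1.82667 m.
A = ½ × 2.25 × 3.32 = 3.735 m².
Resultant F = γ·h_c·A = 9.81 × 1.82667 × 3.735 = 66.9298 kN.

F ≈ 66.9 kN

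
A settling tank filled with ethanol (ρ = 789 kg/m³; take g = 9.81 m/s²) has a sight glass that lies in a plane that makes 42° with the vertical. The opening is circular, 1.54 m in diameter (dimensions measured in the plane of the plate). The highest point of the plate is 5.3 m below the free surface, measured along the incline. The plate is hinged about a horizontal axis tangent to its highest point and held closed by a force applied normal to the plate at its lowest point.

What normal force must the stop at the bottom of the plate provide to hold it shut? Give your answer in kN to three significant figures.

γ = ρg = 789 × 9.81 / 1000 = 7.74009 kN/m³.
The plate makes 42° with the vertical, i.e. θ = 90° − 42° = 48° to the horizontal. Measuring y along the incline from the free-surface line, vertical depth h = y·sinθ with sinθ = 0.743145.
The centroid is at the centre, 0.77 m below the top of the plate, so y_c = 5.3 + 0.77 = 6.07 m and h_c = 6.07 × 0.743145 = 4.51089 m.
A = π(0.77)² = 1.86265 m².
Resultant F = γ·h_c·A = 7.74009 × 4.51089 × 1.86265 = 65.0339 kN.
I_c = πr⁴/4 = π × 0.77⁴/4 = 0.276091 m⁴.
Centre of pressure: y_p = y_c + I_c/(y_c·A) = 6.07 + 0.276091/(6.07 × 1.86265) = 6.07 + 0.0244192 = 6.09442 m along the plane.
The resultant acts 0.77 + 0.0244192 = 0.794419 m (along the plate) below the hinge at the top edge, so the moment about the hinge is M = F × 0.794419 = 65.0339 × 0.794419 = 51.6642 kN·m.
A normal force at the bottom, 1.54 m from the hinge, must supply this moment: P = 51.6642/1.54 = 33.5482 kN.

P ≈ 33.5 kN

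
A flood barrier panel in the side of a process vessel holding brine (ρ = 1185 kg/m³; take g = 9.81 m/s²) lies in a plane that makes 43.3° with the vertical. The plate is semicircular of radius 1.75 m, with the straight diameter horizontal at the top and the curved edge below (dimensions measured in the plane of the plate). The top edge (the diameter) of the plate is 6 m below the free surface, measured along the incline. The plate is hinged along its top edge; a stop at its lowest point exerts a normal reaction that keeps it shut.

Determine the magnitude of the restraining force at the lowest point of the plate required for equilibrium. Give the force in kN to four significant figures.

γ = ρg = 1185 × 9.81 / 1000 = 11.62485 kN/m³.
The plate makes 43.3° with the vertical, i.e. θ = 90° − 43.3° = 46.7° to the horizontal. Measuring y along the incline from the free-surface line, vertical depth h = y·sinθ with sinθ = 0.727773.
The centroid of a semicircle lies 4r/(3π) = 0.742723 m from the diameter, here below the top edge, so y_c = 6 + 0.742723 = 6.74272 m and h_c = 6.74272 × 0.727773 = 4.90717 m.
A = πr²/2 = π × 1.75²/2 = 4.81056 m².
Resultant F = γ·h_c·A = 11.62485 × 4.90717 × 4.81056 = 274.419 kN.
I_c = (π/8 − 8/(9π))·r⁴ = 0.109757 × 1.75⁴ = 1.0294 m⁴.
Centre of pressure: y_p = y_c + I_c/(y_c·A) = 6.74272 + 1.0294/(6.74272 × 4.81056) = 6.74272 + 0.0317361 = 6.77446 m along the plane.
The resultant acts 0.742723 + 0.0317361 = 0.774459 m (along the plate) below the hinge at the top edge, so the moment about the hinge is M = F × 0.774459 = 274.419 × 0.774459 = 212.526 kN·m.
A normal force at the bottom, 1.75 m from the hinge, must supply this moment: P = 212.526/1.75 = 121.443 kN.

P ≈ 121.4 kN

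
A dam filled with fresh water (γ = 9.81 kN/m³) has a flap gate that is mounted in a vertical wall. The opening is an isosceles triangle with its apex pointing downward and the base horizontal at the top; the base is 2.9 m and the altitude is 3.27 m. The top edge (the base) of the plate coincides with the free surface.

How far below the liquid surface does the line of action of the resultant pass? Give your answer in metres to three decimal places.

h_p = 1.635 m

γ = 9.81 kN/m³.
With the apex down, the centroid sits h/3 = 3.27/3 = 1.09 m below the base (the top edge), so the centroid depth is h_c = 1.09 m.
A = ½ × 2.9 × 3.27 = 4.7415 m².
Resultant F = γ·h_c·A = 9.81 × 1.09 × 4.7415 = 50.7004 kN.
I_c = b·h³/36 = 2.9 × 3.27³/36 = 2.81669 m⁴.
Centre of pressure: y_p = y_c + I_c/(y_c·A) = 1.09 + 2.81669/(1.09 × 4.7415) = 1.09 + 0.545 = 1.635 m along the plane.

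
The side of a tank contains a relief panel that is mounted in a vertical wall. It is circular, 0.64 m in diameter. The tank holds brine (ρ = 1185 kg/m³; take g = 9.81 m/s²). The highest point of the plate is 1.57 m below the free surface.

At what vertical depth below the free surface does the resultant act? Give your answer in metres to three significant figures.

γ = ρg = 1185 × 9.81 / 1000 = 11.62485 kN/m³.
The centroid is at the centre, 0.32 m below the top of the plate, so the centroid depth is h_c = 1.57 + 0.32 = 1.89 m.
A = π(0.32)² = 0.321699 m².
Resultant F = γ·h_c·A = 11.62485 × 1.89 × 0.321699 = 7.06804 kN.
I_c = πr⁴/4 = π × 0.32⁴/4 = 0.0082355 m⁴.
Centre of pressure: y_p = y_c + I_c/(y_c·A) = 1.89 + 0.0082355/(1.89 × 0.321699) = 1.89 + 0.013545 = 1.90354 m along the plane.

h_p = 1.90 m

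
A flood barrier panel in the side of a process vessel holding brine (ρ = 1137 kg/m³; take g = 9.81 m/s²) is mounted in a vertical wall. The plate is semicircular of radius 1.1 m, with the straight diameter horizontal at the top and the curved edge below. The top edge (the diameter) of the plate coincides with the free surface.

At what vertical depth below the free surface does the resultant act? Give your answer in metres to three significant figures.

h_p = 0.648 m

γ = ρg = 1137 × 9.81 / 1000 = 11.15397 kN/m³.
The centroid of a semicircle lies 4r/(3π) = 0.466854 m from the diameter, here below the top edge, so the centroid depth is h_c = 0.466854 m.
A = πr²/2 = π × 1.1²/2 = 1.90066 m².
Resultant F = γ·h_c·A = 11.15397 × 0.466854 × 1.90066 = 9.89726 kN.
I_c = (π/8 − 8/(9π))·r⁴ = 0.109757 × 1.1⁴ = 0.160695 m⁴.
Centre of pressure: y_p = y_c + I_c/(y_c·A) = 0.466854 + 0.160695/(0.466854 × 1.90066) = 0.466854 + 0.181099 = 0.647953 m along the plane.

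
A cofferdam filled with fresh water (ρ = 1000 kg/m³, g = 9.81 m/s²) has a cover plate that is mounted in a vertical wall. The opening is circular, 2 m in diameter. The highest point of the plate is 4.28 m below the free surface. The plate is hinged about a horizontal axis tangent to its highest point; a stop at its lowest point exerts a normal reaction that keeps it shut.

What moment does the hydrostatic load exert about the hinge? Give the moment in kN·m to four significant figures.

γ = ρg = 1000 × 9.81 = 9810 N/m³ = 9.81 kN/m³.
The centroid is at the centre, 1 m below the top of the plate, so the centroid depth is h_c = 4.28 + 1 = 5.28 m.
A = π(1)² = 3.14159 m².
Resultant F = γ·h_c·A = 9.81 × 5.28 × 3.14159 = 162.724 kN.
I_c = πr⁴/4 = π × 1⁴/4 = 0.785398 m⁴.
Centre of pressure: y_p = y_c + I_c/(y_c·A) = 5.28 + 0.785398/(5.28 × 3.14159) = 5.28 + 0.0473485 = 5.32735 m along the plane.
The resultant acts 1 + 0.0473485 = 1.04735 m (along the plate) below the hinge at the top edge, so the moment about the hinge is M = F × 1.04735 = 162.724 × 1.04735 = 170.429 kN·m.

M ≈ 170.4 kN·m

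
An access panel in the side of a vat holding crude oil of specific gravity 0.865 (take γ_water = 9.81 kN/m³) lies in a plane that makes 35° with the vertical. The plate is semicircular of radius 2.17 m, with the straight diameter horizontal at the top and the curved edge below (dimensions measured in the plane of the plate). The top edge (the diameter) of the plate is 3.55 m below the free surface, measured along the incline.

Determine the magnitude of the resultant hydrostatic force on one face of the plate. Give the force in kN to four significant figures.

γ = 0.865 × 9.81 = 8.48565 kN/m³.
The plate makes 35° with the vertical, i.e. θ = 90° − 35° = 55° to the horizontal. Measuring y along the incline from the free-surface line, vertical depth h = y·sinθ with sinθ = 0.819152.
The centroid of a semicircle lies 4r/(3π) = 0.920977 m from the diameter, here below the top edge, so y_c = 3.55 + 0.920977 = 4.47098 m and h_c = 4.47098 × 0.819152 = 3.66241 m.
A = πr²/2 = π × 2.17²/2 = 7.39672 m².
Resultant F = γ·h_c·A = 8.48565 × 3.66241 × 7.39672 = 229.875 kN.

F ≈ 229.9 kN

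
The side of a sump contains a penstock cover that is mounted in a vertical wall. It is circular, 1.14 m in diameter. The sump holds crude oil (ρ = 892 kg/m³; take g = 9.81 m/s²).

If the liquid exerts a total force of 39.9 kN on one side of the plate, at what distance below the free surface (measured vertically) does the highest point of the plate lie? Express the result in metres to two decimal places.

γ = ρg = 892 × 9.81 / 1000 = 8.75052 kN/m³.
A = π(0.57)² = 1.0207 m².
From F = γ·h_c·A, the centroid depth is h_c = 39.9/(8.75052 × 1.0207) = 4.46726 m.
The centroid is at the centre, 0.57 m below the top of the plate, so the highest point sits at h_top = 4.46726 − 0.57 = 3.89726 m below the surface.

d_top ≈ 3.90 m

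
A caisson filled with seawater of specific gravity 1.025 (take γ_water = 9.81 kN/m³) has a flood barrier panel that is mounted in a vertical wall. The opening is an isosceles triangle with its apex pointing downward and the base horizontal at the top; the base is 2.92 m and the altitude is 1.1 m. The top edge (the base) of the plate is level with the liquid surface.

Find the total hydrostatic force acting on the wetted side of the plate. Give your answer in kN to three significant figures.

F ≈ 5.92 kN

γ = 1.025 × 9.81 = 10.05525 kN/m³.
With the apex down, the centroid sits h/3 = 1.1/3 = 0.366667 m below the base (the top edge), so the centroid depth is h_c = 0.366667 m.
A = ½ × 2.92 × 1.1 = 1.606 m².
Resultant F = γ·h_c·A = 10.05525 × 0.366667 × 1.606 = 5.92121 kN.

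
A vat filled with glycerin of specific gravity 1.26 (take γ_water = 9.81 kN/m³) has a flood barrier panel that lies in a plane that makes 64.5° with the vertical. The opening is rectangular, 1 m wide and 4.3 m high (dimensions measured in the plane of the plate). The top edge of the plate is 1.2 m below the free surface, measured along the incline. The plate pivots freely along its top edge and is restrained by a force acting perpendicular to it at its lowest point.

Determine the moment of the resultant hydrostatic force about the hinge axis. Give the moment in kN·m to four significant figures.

M ≈ 200.1 kN·m

γ = 1.26 × 9.81 = 12.3606 kN/m³.
The plate makes 64.5° with the vertical, i.e. θ = 90° − 64.5° = 25.5° to the horizontal. Measuring y along the incline from the free-surface line, vertical depth h = y·sinθ with sinθ = 0.430511.
The centroid lies 4.3/2 = 2.15 m below the top edge, so y_c = 1.2 + 2.15 = 3.35 m and h_c = 3.35 × 0.430511 = 1.44221 m.
A = 1 × 4.3 = 4.3 m².
Resultant F = γ·h_c·A = 12.3606 × 1.44221 × 4.3 = 76.6543 kN.
I_c = b·h³/12 = 1 × 4.3³/12 = 6.62558 m⁴.
Centre of pressure: y_p = y_c + I_c/(y_c·A) = 3.35 + 6.62558/(3.35 × 4.3) = 3.35 + 0.45995 = 3.80995 m along the plane.
The resultant acts 2.15 + 0.45995 = 2.60995 m (along the plate) below the hinge at the top edge, so the moment about the hinge is M = F × 2.60995 = 76.6543 × 2.60995 = 200.064 kN·m.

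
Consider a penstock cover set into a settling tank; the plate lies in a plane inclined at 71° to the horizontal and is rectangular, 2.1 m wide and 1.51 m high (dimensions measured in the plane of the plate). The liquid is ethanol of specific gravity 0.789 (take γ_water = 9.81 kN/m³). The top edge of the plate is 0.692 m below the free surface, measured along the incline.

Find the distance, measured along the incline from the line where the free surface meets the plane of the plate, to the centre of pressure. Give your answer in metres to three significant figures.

y_p = 1.58 m

γ = 0.789 × 9.81 = 7.74009 kN/m³.
Let θ = 71° be the plate's angle to the horizontal; measure y along the incline from where the plane meets the free surface. Vertical depth h = y·sinθ with sinθ = 0.945519.
The centroid lies 1.51/2 = 0.755 m below the top edge, so y_c = 0.692 + 0.755 = 1.447 m and h_c = 1.447 × 0.945519 = 1.36817 m.
A = 2.1 × 1.51 = 3.171 m².
Resultant F = γ·h_c·A = 7.74009 × 1.36817 × 3.171 = 33.5801 kN.
I_c = b·h³/12 = 2.1 × 1.51³/12 = 0.602516 m⁴.
Centre of pressure: y_p = y_c + I_c/(y_c·A) = 1.447 + 0.602516/(1.447 × 3.171) = 1.447 + 0.131312 = 1.57831 m along the plane.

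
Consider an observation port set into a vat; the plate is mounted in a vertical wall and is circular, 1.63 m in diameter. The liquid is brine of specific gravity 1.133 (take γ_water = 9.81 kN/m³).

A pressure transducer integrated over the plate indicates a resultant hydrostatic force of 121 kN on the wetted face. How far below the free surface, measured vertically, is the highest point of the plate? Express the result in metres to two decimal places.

γ = 1.133 × 9.81 = 11.11473 kN/m³.
A = π(0.815)² = 2.08672 m².
From F = γ·h_c·A, the centroid depth is h_c = 121/(11.11473 × 2.08672) = 5.21702 m.
The centroid is at the centre, 0.815 m below the top of the plate, so the highest point sits at h_top = 5.21702 − 0.815 = 4.40202 m below the surface.

d_top ≈ 4.40 m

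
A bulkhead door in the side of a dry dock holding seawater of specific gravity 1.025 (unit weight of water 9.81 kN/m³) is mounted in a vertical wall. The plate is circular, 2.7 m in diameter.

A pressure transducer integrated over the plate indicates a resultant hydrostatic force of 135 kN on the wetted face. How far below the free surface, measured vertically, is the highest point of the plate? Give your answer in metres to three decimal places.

d_top ≈ 0.995 m

γ = 1.025 × 9.81 = 10.05525 kN/m³.
A = π(1.35)² = 5.72555 m².
From F = γ·h_c·A, the centroid depth is h_c = 135/(10.05525 × 5.72555) = 2.3449 m.
The centroid is at the centre, 1.35 m below the top of the plate, so the highest point sits at h_top = 2.3449 − 1.35 = 0.9949 m below the surface.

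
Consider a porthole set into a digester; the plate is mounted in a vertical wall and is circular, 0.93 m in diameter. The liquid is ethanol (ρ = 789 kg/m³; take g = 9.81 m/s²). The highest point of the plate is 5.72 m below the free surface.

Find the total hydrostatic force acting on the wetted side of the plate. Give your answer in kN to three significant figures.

γ = ρg = 789 × 9.81 / 1000 = 7.74009 kN/m³.
The centroid is at the centre, 0.465 m below the top of the plate, so the centroid depth is h_c = 5.72 + 0.465 = 6.185 m.
A = π(0.465)² = 0.679291 m².
Resultant F = γ·h_c·A = 7.74009 × 6.185 × 0.679291 = 32.5193 kN.

F ≈ 32.5 kN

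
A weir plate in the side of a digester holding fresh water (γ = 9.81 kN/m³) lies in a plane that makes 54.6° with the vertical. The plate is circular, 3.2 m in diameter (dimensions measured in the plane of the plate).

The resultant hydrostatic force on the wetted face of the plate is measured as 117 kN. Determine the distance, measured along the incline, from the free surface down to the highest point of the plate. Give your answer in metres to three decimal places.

γ = 9.81 kN/m³.
A = π(1.6)² = 8.04248 m².
From F = γ·h_c·A, the centroid depth is h_c = 117/(9.81 × 8.04248) = 1.48295 m.
The plate makes 54.6° with the vertical, i.e. θ = 90° − 54.6° = 35.4° to the horizontal. Measuring y along the incline from the free-surface line, vertical depth h = y·sinθ with sinθ = 0.579281.
Along the incline, y_c = h_c/sinθ = 1.48295/0.579281 = 2.55998 m.
The centroid is at the centre, 1.6 m below the top of the plate, so the highest point sits at y_top = 2.55998 − 1.6 = 0.95998 m along the incline.

y_top ≈ 0.960 m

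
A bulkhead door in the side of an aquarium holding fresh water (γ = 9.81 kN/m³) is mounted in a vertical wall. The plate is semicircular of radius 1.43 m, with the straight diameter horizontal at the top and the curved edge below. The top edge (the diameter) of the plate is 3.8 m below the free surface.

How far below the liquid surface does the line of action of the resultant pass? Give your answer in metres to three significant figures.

γ = 9.81 kN/m³.
The centroid of a semicircle lies 4r/(3π) = 0.606911 m from the diameter, here below the top edge, so the centroid depth is h_c = 3.8 + 0.606911 = 4.40691 m.
A = πr²/2 = π × 1.43²/2 = 3.21212 m².
Resultant F = γ·h_c·A = 9.81 × 4.40691 × 3.21212 = 138.866 kN.
I_c = (π/8 − 8/(9π))·r⁴ = 0.109757 × 1.43⁴ = 0.458962 m⁴.
Centre of pressure: y_p = y_c + I_c/(y_c·A) = 4.40691 + 0.458962/(4.40691 × 3.21212) = 4.40691 + 0.0324228 = 4.43933 m along the plane.

h_p = 4.44 m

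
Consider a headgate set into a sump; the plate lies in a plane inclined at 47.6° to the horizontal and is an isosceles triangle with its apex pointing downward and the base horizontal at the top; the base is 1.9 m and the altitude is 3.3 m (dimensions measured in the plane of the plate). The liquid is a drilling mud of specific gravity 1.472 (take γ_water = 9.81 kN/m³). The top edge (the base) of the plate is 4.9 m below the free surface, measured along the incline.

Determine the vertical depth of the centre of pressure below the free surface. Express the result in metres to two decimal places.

h_p = 4.51 m

γ = 1.472 × 9.81 = 14.44032 kN/m³.
Let θ = 47.6° be the plate's angle to the horizontal; measure y along the incline from where the plane meets the free surface. Vertical depth h = y·sinθ with sinθ = 0.738455.
With the apex down, the centroid sits h/3 = 3.3/3 = 1.1 m below the base (the top edge), so y_c = 4.9 + 1.1 = 6 m and h_c = 6 × 0.738455 = 4.43073 m.
A = ½ × 1.9 × 3.3 = 3.135 m².
Resultant F = γ·h_c·A = 14.44032 × 4.43073 × 3.135 = 200.581 kN.
I_c = b·h³/36 = 1.9 × 3.3³/36 = 1.89667 m⁴.
Centre of pressure: y_p = y_c + I_c/(y_c·A) = 6 + 1.89667/(6 × 3.135) = 6 + 0.100833 = 6.10083 m along the plane.
Vertically, h_p = y_p·sinθ = 6.10083 × 0.738455 = 4.50519 m.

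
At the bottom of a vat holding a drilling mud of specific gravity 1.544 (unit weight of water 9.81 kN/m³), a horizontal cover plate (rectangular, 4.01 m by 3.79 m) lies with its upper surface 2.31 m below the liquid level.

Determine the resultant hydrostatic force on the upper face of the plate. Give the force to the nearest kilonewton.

F ≈ 532 kN

γ = 1.544 × 9.81 = 15.14664 kN/m³.
The plate is horizontal, so pressure is uniform at p = γ·h = 15.14664 × 2.31 = 34.9887 kN/m².
A = 4.01 × 3.79 = 15.1979 m².
F = p·A = 34.9887 × 15.1979 = 531.755 kN.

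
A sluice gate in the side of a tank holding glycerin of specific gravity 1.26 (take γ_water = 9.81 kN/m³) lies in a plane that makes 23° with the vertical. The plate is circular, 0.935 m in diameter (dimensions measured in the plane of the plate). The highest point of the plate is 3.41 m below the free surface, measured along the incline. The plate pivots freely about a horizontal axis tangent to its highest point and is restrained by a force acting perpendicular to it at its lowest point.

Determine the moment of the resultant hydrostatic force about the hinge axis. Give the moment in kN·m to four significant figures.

γ = 1.26 × 9.81 = 12.3606 kN/m³.
The plate makes 23° with the vertical, i.e. θ = 90° − 23° = 67° to the horizontal. Measuring y along the incline from the free-surface line, vertical depth h = y·sinθ with sinθ = 0.920505.
The centroid is at the centre, 0.4675 m below the top of the plate, so y_c = 3.41 + 0.4675 = 3.8775 m and h_c = 3.8775 × 0.920505 = 3.56926 m.
A = π(0.4675)² = 0.686615 m².
Resultant F = γ·h_c·A = 12.3606 × 3.56926 × 0.686615 = 30.2922 kN.
I_c = πr⁴/4 = π × 0.4675⁴/4 = 0.037516 m⁴.
Centre of pressure: y_p = y_c + I_c/(y_c·A) = 3.8775 + 0.037516/(3.8775 × 0.686615) = 3.8775 + 0.0140913 = 3.89159 m along the plane.
The resultant acts 0.4675 + 0.0140913 = 0.481591 m (along the plate) below the hinge at the top edge, so the moment about the hinge is M = F × 0.481591 = 30.2922 × 0.481591 = 14.5885 kN·m.

M ≈ 14.59 kN·m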